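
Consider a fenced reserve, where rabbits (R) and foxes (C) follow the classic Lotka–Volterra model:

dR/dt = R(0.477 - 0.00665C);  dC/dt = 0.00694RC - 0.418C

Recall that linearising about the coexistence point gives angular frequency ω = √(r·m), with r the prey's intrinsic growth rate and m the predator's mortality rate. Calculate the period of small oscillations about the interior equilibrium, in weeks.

T ≈ 14.1 weeks

Here r = 0.477 and m = 0.418, so r·m = 0.199.
ω = √0.199 = 0.447 per week, hence T = 2π/ω ≈ 14.1 weeks.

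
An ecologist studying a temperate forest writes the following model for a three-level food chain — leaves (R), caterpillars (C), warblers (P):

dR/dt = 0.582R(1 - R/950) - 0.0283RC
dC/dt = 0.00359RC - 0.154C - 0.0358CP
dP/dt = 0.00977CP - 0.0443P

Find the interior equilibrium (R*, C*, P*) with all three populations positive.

R* ≈ 741, C* ≈ 4.53, P* ≈ 70

From dP/dt = 0: 0.00977C* = 0.0443, so C* = 4.53.
From dR/dt = 0: 0.582(1 - R*/950) = 0.0283·4.53, giving R* = 950·(1 - 0.22) = 741.
From dC/dt = 0: 0.00359·741 - 0.154 = 0.0358P*, so P* = 2.5/0.0358 = 70.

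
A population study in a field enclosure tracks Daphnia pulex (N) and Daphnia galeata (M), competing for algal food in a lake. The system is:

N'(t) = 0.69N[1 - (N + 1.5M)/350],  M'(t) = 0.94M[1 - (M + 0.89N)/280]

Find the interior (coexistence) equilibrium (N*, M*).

Setting both brackets to zero gives the nullclines N + 1.5M = 350 and 0.89N + M = 280.
Substituting M = 280 - 0.89N into the first: N(1 - 1.5·0.89) = 350 - 1.5·280.
So N* = -70/-0.335 = 209, and then M* = 280 - 0.89·209 = 94.

N* ≈ 209, M* ≈ 94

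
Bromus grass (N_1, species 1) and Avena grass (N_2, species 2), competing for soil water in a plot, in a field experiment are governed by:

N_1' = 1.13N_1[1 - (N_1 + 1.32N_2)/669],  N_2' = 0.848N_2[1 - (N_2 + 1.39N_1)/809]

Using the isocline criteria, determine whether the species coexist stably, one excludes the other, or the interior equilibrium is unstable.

Compare the nullcline intercepts: K1/α12 = 669/1.32 = 507 < K2 = 809; K2/α21 = 809/1.39 = 582 < K1 = 669.
Since both are reversed, neither can invade when rare; the interior point is a saddle.

unstable coexistence (outcome depends on initial conditions)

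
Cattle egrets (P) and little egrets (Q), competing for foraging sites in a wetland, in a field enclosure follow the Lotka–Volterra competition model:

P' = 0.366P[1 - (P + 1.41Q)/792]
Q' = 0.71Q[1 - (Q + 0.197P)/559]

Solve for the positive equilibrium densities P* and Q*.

P* ≈ 5.28, Q* ≈ 558

Setting both brackets to zero gives the nullclines P + 1.41Q = 792 and 0.197P + Q = 559.
Substituting Q = 559 - 0.197P into the first: P(1 - 1.41·0.197) = 792 - 1.41·559.
So P* = 3.81/0.722 = 5.28, and then Q* = 559 - 0.197·5.28 = 558.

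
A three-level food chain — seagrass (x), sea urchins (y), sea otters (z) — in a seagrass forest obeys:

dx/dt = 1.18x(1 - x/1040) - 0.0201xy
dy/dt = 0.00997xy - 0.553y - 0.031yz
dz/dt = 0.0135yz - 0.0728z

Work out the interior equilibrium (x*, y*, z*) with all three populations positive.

From dz/dt = 0: 0.0135y* = 0.0728, so y* = 5.39.
From dx/dt = 0: 1.18(1 - x*/1040) = 0.0201·5.39, giving x* = 1040·(1 - 0.0919) = 944.
From dy/dt = 0: 0.00997·944 - 0.553 = 0.031z*, so z* = 8.86/0.031 = 286.

x* ≈ 944, y* ≈ 5.39, z* ≈ 286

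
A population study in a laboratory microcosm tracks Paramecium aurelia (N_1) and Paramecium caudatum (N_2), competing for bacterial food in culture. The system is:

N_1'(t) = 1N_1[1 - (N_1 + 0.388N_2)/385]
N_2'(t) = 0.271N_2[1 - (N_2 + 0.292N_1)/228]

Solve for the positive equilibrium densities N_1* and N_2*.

N_1* ≈ 334, N_2* ≈ 130

Setting both brackets to zero gives the nullclines N_1 + 0.388N_2 = 385 and 0.292N_1 + N_2 = 228.
Substituting N_2 = 228 - 0.292N_1 into the first: N_1(1 - 0.388·0.292) = 385 - 0.388·228.
So N_1* = 297/0.887 = 334, and then N_2* = 228 - 0.292·334 = 130.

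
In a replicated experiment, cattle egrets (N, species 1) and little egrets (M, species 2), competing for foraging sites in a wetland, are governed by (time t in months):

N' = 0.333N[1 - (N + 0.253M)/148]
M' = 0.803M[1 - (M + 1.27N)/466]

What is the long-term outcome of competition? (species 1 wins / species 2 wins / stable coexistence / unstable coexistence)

Compare the nullcline intercepts: K1/α12 = 148/0.253 = 585 > K2 = 466; K2/α21 = 466/1.27 = 367 > K1 = 148.
Since both inequalities hold, each species can invade when rare, so the interior equilibrium is stable.

stable coexistence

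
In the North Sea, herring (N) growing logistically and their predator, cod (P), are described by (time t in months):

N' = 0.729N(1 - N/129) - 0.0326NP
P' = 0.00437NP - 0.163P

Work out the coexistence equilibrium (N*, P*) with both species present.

From dP/dt = 0 with P > 0: 0.00437N* = 0.163, so N* = 37.3.
Substitute into dN/dt = 0: 0.729(1 - 37.3/129) = 0.0326P*.
The bracket is 0.711, giving P* = 0.518/0.0326 = 15.9.

N* ≈ 37.3, P* ≈ 15.9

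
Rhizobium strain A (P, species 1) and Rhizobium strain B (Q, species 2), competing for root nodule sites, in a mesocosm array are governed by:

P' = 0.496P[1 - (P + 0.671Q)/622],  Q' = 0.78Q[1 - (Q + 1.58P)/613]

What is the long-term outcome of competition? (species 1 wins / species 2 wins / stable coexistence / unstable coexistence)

species 1 excludes species 2

Compare the nullcline intercepts: K1/α12 = 622/0.671 = 927 > K2 = 613; K2/α21 = 613/1.58 = 388 < K1 = 622.
Since the inequalities point opposite ways, species 1 can invade but species 2 cannot.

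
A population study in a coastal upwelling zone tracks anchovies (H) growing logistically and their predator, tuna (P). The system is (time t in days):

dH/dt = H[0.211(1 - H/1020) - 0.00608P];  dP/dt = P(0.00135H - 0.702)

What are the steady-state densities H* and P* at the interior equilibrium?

H* ≈ 520, P* ≈ 17

From dP/dt = 0 with P > 0: 0.00135H* = 0.702, so H* = 520.
Substitute into dH/dt = 0: 0.211(1 - 520/1020) = 0.00608P*.
The bracket is 0.49, giving P* = 0.103/0.00608 = 17.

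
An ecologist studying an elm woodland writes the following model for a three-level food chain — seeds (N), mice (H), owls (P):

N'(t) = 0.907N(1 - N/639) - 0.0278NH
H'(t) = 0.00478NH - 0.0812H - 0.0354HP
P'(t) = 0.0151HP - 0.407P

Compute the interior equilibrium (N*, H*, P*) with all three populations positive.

From dP/dt = 0: 0.0151H* = 0.407, so H* = 27.
From dN/dt = 0: 0.907(1 - N*/639) = 0.0278·27, giving N* = 639·(1 - 0.826) = 111.
From dH/dt = 0: 0.00478·111 - 0.0812 = 0.0354P*, so P* = 0.45/0.0354 = 12.7.

N* ≈ 111, H* ≈ 27, P* ≈ 12.7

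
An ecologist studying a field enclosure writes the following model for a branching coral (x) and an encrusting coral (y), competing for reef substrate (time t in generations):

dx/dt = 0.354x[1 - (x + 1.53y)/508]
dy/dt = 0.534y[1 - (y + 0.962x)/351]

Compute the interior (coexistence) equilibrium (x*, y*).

x* ≈ 61.5, y* ≈ 292

Setting both brackets to zero gives the nullclines x + 1.53y = 508 and 0.962x + y = 351.
Substituting y = 351 - 0.962x into the first: x(1 - 1.53·0.962) = 508 - 1.53·351.
So x* = -29/-0.472 = 61.5, and then y* = 351 - 0.962·61.5 = 292.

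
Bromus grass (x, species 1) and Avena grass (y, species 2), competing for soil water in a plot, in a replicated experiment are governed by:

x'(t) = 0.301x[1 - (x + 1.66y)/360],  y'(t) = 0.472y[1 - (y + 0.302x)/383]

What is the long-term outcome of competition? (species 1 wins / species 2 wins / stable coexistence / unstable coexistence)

species 2 excludes species 1

Compare the nullcline intercepts: K1/α12 = 360/1.66 = 217 < K2 = 383; K2/α21 = 383/0.302 = 1270 > K1 = 360.
Since the inequalities point opposite ways, species 2 can invade but species 1 cannot.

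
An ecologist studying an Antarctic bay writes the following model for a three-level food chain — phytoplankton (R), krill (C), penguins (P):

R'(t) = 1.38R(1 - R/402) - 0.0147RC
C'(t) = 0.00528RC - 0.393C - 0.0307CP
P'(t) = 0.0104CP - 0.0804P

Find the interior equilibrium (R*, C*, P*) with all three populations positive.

R* ≈ 369, C* ≈ 7.73, P* ≈ 50.6

From dP/dt = 0: 0.0104C* = 0.0804, so C* = 7.73.
From dR/dt = 0: 1.38(1 - R*/402) = 0.0147·7.73, giving R* = 402·(1 - 0.0823) = 369.
From dC/dt = 0: 0.00528·369 - 0.393 = 0.0307P*, so P* = 1.55/0.0307 = 50.6.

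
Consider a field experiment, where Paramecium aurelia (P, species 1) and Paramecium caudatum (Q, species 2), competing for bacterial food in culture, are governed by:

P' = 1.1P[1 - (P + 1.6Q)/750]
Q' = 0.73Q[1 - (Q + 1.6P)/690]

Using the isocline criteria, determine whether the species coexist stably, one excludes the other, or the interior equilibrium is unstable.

unstable coexistence (outcome depends on initial conditions)

Compare the nullcline intercepts: K1/α12 = 750/1.6 = 469 < K2 = 690; K2/α21 = 690/1.6 = 431 < K1 = 750.
Since both are reversed, neither can invade when rare; the interior point is a saddle.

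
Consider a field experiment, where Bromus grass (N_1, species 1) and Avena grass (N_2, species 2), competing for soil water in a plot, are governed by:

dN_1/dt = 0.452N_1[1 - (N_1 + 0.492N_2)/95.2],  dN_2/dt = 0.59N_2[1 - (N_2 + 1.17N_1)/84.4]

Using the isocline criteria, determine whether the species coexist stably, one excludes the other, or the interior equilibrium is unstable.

species 1 excludes species 2

Compare the nullcline intercepts: K1/α12 = 95.2/0.492 = 193 > K2 = 84.4; K2/α21 = 84.4/1.17 = 72.1 < K1 = 95.2.
Since the inequalities point opposite ways, species 1 can invade but species 2 cannot.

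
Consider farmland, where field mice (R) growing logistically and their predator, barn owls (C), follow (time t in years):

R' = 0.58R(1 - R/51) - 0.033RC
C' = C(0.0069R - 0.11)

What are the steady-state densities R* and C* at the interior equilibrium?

R* ≈ 15.9, C* ≈ 12.1

From dC/dt = 0 with C > 0: 0.0069R* = 0.11, so R* = 15.9.
Substitute into dR/dt = 0: 0.58(1 - 15.9/51) = 0.033C*.
The bracket is 0.687, giving C* = 0.399/0.033 = 12.1.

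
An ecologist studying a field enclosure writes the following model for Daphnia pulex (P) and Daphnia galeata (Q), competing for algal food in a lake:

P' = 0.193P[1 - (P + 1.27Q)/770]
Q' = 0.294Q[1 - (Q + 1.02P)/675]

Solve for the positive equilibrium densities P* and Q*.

P* ≈ 295, Q* ≈ 374

Setting both brackets to zero gives the nullclines P + 1.27Q = 770 and 1.02P + Q = 675.
Substituting Q = 675 - 1.02P into the first: P(1 - 1.27·1.02) = 770 - 1.27·675.
So P* = -87.2/-0.295 = 295, and then Q* = 675 - 1.02·295 = 374.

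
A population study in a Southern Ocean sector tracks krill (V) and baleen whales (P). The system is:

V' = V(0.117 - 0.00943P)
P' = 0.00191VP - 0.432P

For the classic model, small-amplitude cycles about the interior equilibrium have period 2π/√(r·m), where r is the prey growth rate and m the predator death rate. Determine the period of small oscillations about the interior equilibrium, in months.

T ≈ 27.9 months

Here r = 0.117 and m = 0.432, so r·m = 0.0505.
ω = √0.0505 = 0.225 per month, hence T = 2π/ω ≈ 27.9 months.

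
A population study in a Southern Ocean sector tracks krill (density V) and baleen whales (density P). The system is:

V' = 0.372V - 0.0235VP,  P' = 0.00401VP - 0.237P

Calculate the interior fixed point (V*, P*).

Set dP/dt = 0 with P > 0: 0.00401V - 0.237 = 0, so V* = 0.237/0.00401 = 59.1.
Set dV/dt = 0 with V > 0: 0.372 - 0.0235P = 0, so P* = 0.372/0.0235 = 15.8.

V* ≈ 59.1, P* ≈ 15.8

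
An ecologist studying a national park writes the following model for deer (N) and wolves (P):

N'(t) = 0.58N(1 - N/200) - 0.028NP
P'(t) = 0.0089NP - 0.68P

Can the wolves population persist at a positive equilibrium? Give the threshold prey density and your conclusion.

The predator equation gives dP/dt > 0 only when N > 0.68/0.0089 = 76.4.
Without the predator, N → K = 200. Since 200 > 76.4, the predator can invade and persist.

Threshold N = 76.4; K > 76.4, so yes, the predator persists.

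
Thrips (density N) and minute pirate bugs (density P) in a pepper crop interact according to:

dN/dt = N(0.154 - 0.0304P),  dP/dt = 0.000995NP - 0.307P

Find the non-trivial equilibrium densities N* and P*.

N* ≈ 309, P* ≈ 5.07

Set dP/dt = 0 with P > 0: 0.000995N - 0.307 = 0, so N* = 0.307/0.000995 = 309.
Set dN/dt = 0 with N > 0: 0.154 - 0.0304P = 0, so P* = 0.154/0.0304 = 5.07.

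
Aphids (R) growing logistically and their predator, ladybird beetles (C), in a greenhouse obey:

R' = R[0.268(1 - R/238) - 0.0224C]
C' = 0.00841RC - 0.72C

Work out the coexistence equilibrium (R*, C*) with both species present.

R* ≈ 85.6, C* ≈ 7.66

From dC/dt = 0 with C > 0: 0.00841R* = 0.72, so R* = 85.6.
Substitute into dR/dt = 0: 0.268(1 - 85.6/238) = 0.0224C*.
The bracket is 0.64, giving C* = 0.172/0.0224 = 7.66.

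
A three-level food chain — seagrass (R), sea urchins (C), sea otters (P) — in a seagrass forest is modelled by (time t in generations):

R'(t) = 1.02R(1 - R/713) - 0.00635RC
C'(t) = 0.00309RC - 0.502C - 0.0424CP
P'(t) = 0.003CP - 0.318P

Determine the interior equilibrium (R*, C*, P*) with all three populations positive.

From dP/dt = 0: 0.003C* = 0.318, so C* = 106.
From dR/dt = 0: 1.02(1 - R*/713) = 0.00635·106, giving R* = 713·(1 - 0.66) = 242.
From dC/dt = 0: 0.00309·242 - 0.502 = 0.0424P*, so P* = 0.247/0.0424 = 5.83.

R* ≈ 242, C* ≈ 106, P* ≈ 5.83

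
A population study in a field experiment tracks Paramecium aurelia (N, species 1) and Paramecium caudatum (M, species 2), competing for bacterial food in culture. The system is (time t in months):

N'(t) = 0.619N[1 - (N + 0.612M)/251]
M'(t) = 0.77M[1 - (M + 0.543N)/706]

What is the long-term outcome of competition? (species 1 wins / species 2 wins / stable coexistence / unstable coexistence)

Compare the nullcline intercepts: K1/α12 = 251/0.612 = 410 < K2 = 706; K2/α21 = 706/0.543 = 1300 > K1 = 251.
Since the inequalities point opposite ways, species 2 can invade but species 1 cannot.

species 2 excludes species 1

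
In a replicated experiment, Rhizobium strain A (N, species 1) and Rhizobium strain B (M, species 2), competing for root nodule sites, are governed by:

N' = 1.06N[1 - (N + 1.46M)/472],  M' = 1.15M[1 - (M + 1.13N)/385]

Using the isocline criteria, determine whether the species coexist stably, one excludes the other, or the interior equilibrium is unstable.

unstable coexistence (outcome depends on initial conditions)

Compare the nullcline intercepts: K1/α12 = 472/1.46 = 323 < K2 = 385; K2/α21 = 385/1.13 = 341 < K1 = 472.
Since both are reversed, neither can invade when rare; the interior point is a saddle.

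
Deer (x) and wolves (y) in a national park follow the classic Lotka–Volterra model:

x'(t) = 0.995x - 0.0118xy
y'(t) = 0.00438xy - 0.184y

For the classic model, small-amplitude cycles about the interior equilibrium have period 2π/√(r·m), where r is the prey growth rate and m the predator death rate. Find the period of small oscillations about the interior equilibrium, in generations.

Here r = 0.995 and m = 0.184, so r·m = 0.183.
ω = √0.183 = 0.428 per generation, hence T = 2π/ω ≈ 14.7 generations.

T ≈ 14.7 generations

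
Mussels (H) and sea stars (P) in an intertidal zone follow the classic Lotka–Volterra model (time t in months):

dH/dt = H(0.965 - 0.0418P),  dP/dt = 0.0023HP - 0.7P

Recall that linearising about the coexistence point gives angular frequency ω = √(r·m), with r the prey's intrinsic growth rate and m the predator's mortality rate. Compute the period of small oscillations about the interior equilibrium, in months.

Here r = 0.965 and m = 0.7, so r·m = 0.675.
ω = √0.675 = 0.822 per month, hence T = 2π/ω ≈ 7.64 months.

T ≈ 7.64 months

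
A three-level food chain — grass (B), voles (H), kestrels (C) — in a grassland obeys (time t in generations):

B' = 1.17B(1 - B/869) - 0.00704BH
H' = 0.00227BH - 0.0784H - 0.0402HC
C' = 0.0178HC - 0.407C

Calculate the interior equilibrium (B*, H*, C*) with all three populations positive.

B* ≈ 749, H* ≈ 22.9, C* ≈ 40.4

From dC/dt = 0: 0.0178H* = 0.407, so H* = 22.9.
From dB/dt = 0: 1.17(1 - B*/869) = 0.00704·22.9, giving B* = 869·(1 - 0.138) = 749.
From dH/dt = 0: 0.00227·749 - 0.0784 = 0.0402C*, so C* = 1.62/0.0402 = 40.4.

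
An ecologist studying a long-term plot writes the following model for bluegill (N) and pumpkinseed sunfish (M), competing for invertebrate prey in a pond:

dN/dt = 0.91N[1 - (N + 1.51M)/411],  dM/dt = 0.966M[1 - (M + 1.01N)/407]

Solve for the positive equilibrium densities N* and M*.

Setting both brackets to zero gives the nullclines N + 1.51M = 411 and 1.01N + M = 407.
Substituting M = 407 - 1.01N into the first: N(1 - 1.51·1.01) = 411 - 1.51·407.
So N* = -204/-0.525 = 388, and then M* = 407 - 1.01·388 = 15.4.

N* ≈ 388, M* ≈ 15.4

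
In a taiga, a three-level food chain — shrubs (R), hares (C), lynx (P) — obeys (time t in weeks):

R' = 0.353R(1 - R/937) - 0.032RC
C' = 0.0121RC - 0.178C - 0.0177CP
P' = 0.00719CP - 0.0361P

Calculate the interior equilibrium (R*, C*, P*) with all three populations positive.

From dP/dt = 0: 0.00719C* = 0.0361, so C* = 5.02.
From dR/dt = 0: 0.353(1 - R*/937) = 0.032·5.02, giving R* = 937·(1 - 0.455) = 511.
From dC/dt = 0: 0.0121·511 - 0.178 = 0.0177P*, so P* = 6/0.0177 = 339.

R* ≈ 511, C* ≈ 5.02, P* ≈ 339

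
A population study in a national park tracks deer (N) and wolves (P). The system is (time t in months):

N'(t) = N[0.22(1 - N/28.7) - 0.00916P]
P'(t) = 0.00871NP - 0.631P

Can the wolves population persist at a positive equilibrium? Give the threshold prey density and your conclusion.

The predator equation gives dP/dt > 0 only when N > 0.631/0.00871 = 72.4.
Without the predator, N → K = 28.7. Since 28.7 < 72.4, the predator cannot invade.

Threshold N = 72.4; K < 72.4, so no, the predator goes extinct.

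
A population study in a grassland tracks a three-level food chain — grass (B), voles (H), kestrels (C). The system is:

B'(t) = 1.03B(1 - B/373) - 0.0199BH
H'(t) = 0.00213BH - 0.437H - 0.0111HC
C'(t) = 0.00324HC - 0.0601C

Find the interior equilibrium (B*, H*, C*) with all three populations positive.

From dC/dt = 0: 0.00324H* = 0.0601, so H* = 18.5.
From dB/dt = 0: 1.03(1 - B*/373) = 0.0199·18.5, giving B* = 373·(1 - 0.358) = 239.
From dH/dt = 0: 0.00213·239 - 0.437 = 0.0111C*, so C* = 0.0728/0.0111 = 6.55.

B* ≈ 239, H* ≈ 18.5, C* ≈ 6.55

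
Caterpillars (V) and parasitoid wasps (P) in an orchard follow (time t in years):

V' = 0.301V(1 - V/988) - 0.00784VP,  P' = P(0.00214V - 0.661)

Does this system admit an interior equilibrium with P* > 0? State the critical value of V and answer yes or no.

Threshold V = 309; K > 309, so yes, the predator persists.

The predator equation gives dP/dt > 0 only when V > 0.661/0.00214 = 309.
Without the predator, V → K = 988. Since 988 > 309, the predator can invade and persist.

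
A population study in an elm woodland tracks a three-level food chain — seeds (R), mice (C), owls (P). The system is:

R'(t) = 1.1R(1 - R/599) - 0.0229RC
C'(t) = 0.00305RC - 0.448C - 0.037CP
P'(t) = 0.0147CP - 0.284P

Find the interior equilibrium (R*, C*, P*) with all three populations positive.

R* ≈ 358, C* ≈ 19.3, P* ≈ 17.4

From dP/dt = 0: 0.0147C* = 0.284, so C* = 19.3.
From dR/dt = 0: 1.1(1 - R*/599) = 0.0229·19.3, giving R* = 599·(1 - 0.402) = 358.
From dC/dt = 0: 0.00305·358 - 0.448 = 0.037P*, so P* = 0.644/0.037 = 17.4.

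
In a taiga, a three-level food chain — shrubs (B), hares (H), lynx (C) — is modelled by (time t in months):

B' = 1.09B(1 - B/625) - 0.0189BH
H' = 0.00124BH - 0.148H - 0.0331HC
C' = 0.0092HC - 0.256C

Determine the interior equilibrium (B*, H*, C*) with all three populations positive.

B* ≈ 323, H* ≈ 27.8, C* ≈ 7.65

From dC/dt = 0: 0.0092H* = 0.256, so H* = 27.8.
From dB/dt = 0: 1.09(1 - B*/625) = 0.0189·27.8, giving B* = 625·(1 - 0.482) = 323.
From dH/dt = 0: 0.00124·323 - 0.148 = 0.0331C*, so C* = 0.253/0.0331 = 7.65.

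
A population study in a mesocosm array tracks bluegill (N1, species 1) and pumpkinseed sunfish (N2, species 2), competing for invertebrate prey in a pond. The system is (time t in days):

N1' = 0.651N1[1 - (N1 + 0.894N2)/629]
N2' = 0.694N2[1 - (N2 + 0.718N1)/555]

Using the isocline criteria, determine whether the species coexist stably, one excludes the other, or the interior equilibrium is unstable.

stable coexistence

Compare the nullcline intercepts: K1/α12 = 629/0.894 = 704 > K2 = 555; K2/α21 = 555/0.718 = 773 > K1 = 629.
Since both inequalities hold, each species can invade when rare, so the interior equilibrium is stable.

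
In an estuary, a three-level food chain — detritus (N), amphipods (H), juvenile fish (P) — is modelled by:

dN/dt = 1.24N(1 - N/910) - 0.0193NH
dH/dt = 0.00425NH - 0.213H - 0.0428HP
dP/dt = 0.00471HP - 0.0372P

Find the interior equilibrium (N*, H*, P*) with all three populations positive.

From dP/dt = 0: 0.00471H* = 0.0372, so H* = 7.9.
From dN/dt = 0: 1.24(1 - N*/910) = 0.0193·7.9, giving N* = 910·(1 - 0.123) = 798.
From dH/dt = 0: 0.00425·798 - 0.213 = 0.0428P*, so P* = 3.18/0.0428 = 74.3.

N* ≈ 798, H* ≈ 7.9, P* ≈ 74.3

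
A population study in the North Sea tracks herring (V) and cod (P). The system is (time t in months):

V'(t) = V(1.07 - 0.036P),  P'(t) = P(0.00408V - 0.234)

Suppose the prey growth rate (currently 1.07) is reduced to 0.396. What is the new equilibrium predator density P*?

At the interior fixed point, setting dV/dt = 0 with V > 0 fixes P* = (prey growth rate)/(VP coefficient) — independent of the other coefficients.
With the change, P* = 0.396/0.036 = 11; it falls from 29.7.

P* ≈ 11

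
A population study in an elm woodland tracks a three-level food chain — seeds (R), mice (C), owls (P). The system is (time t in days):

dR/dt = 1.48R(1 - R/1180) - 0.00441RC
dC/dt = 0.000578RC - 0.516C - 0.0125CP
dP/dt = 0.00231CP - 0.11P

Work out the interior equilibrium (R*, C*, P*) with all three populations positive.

R* ≈ 1010, C* ≈ 47.6, P* ≈ 5.54

From dP/dt = 0: 0.00231C* = 0.11, so C* = 47.6.
From dR/dt = 0: 1.48(1 - R*/1180) = 0.00441·47.6, giving R* = 1180·(1 - 0.142) = 1010.
From dC/dt = 0: 0.000578·1010 - 0.516 = 0.0125P*, so P* = 0.0693/0.0125 = 5.54.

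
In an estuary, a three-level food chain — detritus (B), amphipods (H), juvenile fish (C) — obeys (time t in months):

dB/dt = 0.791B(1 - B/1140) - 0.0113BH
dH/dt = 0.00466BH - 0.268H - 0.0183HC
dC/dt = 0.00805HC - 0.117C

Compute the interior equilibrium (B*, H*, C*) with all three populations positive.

B* ≈ 903, H* ≈ 14.5, C* ≈ 215

From dC/dt = 0: 0.00805H* = 0.117, so H* = 14.5.
From dB/dt = 0: 0.791(1 - B*/1140) = 0.0113·14.5, giving B* = 1140·(1 - 0.208) = 903.
From dH/dt = 0: 0.00466·903 - 0.268 = 0.0183C*, so C* = 3.94/0.0183 = 215.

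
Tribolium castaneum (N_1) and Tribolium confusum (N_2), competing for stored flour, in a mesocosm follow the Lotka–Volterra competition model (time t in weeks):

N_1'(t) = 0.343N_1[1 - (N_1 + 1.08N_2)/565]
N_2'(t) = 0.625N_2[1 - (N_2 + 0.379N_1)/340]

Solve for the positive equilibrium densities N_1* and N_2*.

N_1* ≈ 335, N_2* ≈ 213

Setting both brackets to zero gives the nullclines N_1 + 1.08N_2 = 565 and 0.379N_1 + N_2 = 340.
Substituting N_2 = 340 - 0.379N_1 into the first: N_1(1 - 1.08·0.379) = 565 - 1.08·340.
So N_1* = 198/0.591 = 335, and then N_2* = 340 - 0.379·335 = 213.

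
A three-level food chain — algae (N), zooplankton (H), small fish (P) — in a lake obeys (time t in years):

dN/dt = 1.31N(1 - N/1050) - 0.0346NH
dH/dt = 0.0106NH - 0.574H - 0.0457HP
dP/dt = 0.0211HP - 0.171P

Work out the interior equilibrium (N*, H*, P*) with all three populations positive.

N* ≈ 825, H* ≈ 8.1, P* ≈ 179

From dP/dt = 0: 0.0211H* = 0.171, so H* = 8.1.
From dN/dt = 0: 1.31(1 - N*/1050) = 0.0346·8.1, giving N* = 1050·(1 - 0.214) = 825.
From dH/dt = 0: 0.0106·825 - 0.574 = 0.0457P*, so P* = 8.17/0.0457 = 179.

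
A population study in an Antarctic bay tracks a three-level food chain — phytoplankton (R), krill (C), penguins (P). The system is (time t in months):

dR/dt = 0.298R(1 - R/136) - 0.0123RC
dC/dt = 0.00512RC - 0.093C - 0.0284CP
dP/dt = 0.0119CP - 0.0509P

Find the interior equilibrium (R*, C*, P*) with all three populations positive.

From dP/dt = 0: 0.0119C* = 0.0509, so C* = 4.28.
From dR/dt = 0: 0.298(1 - R*/136) = 0.0123·4.28, giving R* = 136·(1 - 0.177) = 112.
From dC/dt = 0: 0.00512·112 - 0.093 = 0.0284P*, so P* = 0.48/0.0284 = 16.9.

R* ≈ 112, C* ≈ 4.28, P* ≈ 16.9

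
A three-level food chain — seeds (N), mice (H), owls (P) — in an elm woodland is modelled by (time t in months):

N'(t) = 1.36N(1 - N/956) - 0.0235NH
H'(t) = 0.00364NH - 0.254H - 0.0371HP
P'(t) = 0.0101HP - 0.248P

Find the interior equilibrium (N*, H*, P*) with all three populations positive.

N* ≈ 550, H* ≈ 24.6, P* ≈ 47.2

From dP/dt = 0: 0.0101H* = 0.248, so H* = 24.6.
From dN/dt = 0: 1.36(1 - N*/956) = 0.0235·24.6, giving N* = 956·(1 - 0.424) = 550.
From dH/dt = 0: 0.00364·550 - 0.254 = 0.0371P*, so P* = 1.75/0.0371 = 47.2.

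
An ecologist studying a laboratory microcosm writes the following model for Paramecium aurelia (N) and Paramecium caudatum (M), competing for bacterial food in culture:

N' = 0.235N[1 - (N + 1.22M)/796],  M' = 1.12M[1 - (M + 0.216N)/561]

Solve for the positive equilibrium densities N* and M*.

N* ≈ 152, M* ≈ 528

Setting both brackets to zero gives the nullclines N + 1.22M = 796 and 0.216N + M = 561.
Substituting M = 561 - 0.216N into the first: N(1 - 1.22·0.216) = 796 - 1.22·561.
So N* = 112/0.736 = 152, and then M* = 561 - 0.216·152 = 528.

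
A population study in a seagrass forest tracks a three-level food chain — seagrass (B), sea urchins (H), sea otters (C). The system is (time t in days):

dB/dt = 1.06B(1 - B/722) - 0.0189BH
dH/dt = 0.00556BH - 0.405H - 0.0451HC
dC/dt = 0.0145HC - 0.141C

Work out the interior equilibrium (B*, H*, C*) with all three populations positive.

From dC/dt = 0: 0.0145H* = 0.141, so H* = 9.72.
From dB/dt = 0: 1.06(1 - B*/722) = 0.0189·9.72, giving B* = 722·(1 - 0.173) = 597.
From dH/dt = 0: 0.00556·597 - 0.405 = 0.0451C*, so C* = 2.91/0.0451 = 64.6.

B* ≈ 597, H* ≈ 9.72, C* ≈ 64.6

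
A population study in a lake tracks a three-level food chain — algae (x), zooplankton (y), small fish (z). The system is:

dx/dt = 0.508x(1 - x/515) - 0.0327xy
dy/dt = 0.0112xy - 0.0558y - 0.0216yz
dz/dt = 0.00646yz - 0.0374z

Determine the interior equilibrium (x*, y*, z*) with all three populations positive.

From dz/dt = 0: 0.00646y* = 0.0374, so y* = 5.79.
From dx/dt = 0: 0.508(1 - x*/515) = 0.0327·5.79, giving x* = 515·(1 - 0.373) = 323.
From dy/dt = 0: 0.0112·323 - 0.0558 = 0.0216z*, so z* = 3.56/0.0216 = 165.

x* ≈ 323, y* ≈ 5.79, z* ≈ 165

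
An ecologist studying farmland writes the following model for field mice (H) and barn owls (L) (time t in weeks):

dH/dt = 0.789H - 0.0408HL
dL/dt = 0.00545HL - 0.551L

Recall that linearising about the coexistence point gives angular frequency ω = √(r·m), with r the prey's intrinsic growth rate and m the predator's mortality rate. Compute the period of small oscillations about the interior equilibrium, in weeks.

T ≈ 9.53 weeks

Here r = 0.789 and m = 0.551, so r·m = 0.435.
ω = √0.435 = 0.659 per week, hence T = 2π/ω ≈ 9.53 weeks.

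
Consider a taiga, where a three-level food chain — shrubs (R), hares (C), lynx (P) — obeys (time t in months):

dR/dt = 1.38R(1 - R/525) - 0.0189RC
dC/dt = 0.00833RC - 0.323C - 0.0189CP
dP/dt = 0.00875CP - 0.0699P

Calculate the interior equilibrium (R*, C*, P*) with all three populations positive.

R* ≈ 468, C* ≈ 7.99, P* ≈ 189

From dP/dt = 0: 0.00875C* = 0.0699, so C* = 7.99.
From dR/dt = 0: 1.38(1 - R*/525) = 0.0189·7.99, giving R* = 525·(1 - 0.109) = 468.
From dC/dt = 0: 0.00833·468 - 0.323 = 0.0189P*, so P* = 3.57/0.0189 = 189.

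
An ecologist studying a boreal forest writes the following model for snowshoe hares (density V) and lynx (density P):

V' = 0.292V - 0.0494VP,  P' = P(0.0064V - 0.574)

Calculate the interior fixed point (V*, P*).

V* ≈ 89.7, P* ≈ 5.91

Set dP/dt = 0 with P > 0: 0.0064V - 0.574 = 0, so V* = 0.574/0.0064 = 89.7.
Set dV/dt = 0 with V > 0: 0.292 - 0.0494P = 0, so P* = 0.292/0.0494 = 5.91.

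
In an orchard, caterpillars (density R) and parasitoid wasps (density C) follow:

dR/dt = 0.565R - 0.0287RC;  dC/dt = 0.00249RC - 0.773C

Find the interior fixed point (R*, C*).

Set dC/dt = 0 with C > 0: 0.00249R - 0.773 = 0, so R* = 0.773/0.00249 = 310.
Set dR/dt = 0 with R > 0: 0.565 - 0.0287C = 0, so C* = 0.565/0.0287 = 19.7.

R* ≈ 310, C* ≈ 19.7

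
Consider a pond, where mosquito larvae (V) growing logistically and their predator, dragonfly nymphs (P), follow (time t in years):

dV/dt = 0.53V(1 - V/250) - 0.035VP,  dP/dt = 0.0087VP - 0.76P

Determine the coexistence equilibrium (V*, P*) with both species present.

From dP/dt = 0 with P > 0: 0.0087V* = 0.76, so V* = 87.4.
Substitute into dV/dt = 0: 0.53(1 - 87.4/250) = 0.035P*.
The bracket is 0.651, giving P* = 0.345/0.035 = 9.85.

V* ≈ 87.4, P* ≈ 9.85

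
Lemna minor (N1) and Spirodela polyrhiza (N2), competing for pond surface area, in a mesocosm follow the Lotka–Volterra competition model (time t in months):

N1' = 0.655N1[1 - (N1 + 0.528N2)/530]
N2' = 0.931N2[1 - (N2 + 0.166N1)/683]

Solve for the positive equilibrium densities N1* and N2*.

Setting both brackets to zero gives the nullclines N1 + 0.528N2 = 530 and 0.166N1 + N2 = 683.
Substituting N2 = 683 - 0.166N1 into the first: N1(1 - 0.528·0.166) = 530 - 0.528·683.
So N1* = 169/0.912 = 186, and then N2* = 683 - 0.166·186 = 652.

N1* ≈ 186, N2* ≈ 652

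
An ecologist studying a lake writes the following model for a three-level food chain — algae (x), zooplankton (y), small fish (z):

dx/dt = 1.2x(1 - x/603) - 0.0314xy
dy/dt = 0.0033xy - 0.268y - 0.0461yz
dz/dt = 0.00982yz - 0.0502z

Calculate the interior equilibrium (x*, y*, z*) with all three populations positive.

x* ≈ 522, y* ≈ 5.11, z* ≈ 31.6

From dz/dt = 0: 0.00982y* = 0.0502, so y* = 5.11.
From dx/dt = 0: 1.2(1 - x*/603) = 0.0314·5.11, giving x* = 603·(1 - 0.134) = 522.
From dy/dt = 0: 0.0033·522 - 0.268 = 0.0461z*, so z* = 1.46/0.0461 = 31.6.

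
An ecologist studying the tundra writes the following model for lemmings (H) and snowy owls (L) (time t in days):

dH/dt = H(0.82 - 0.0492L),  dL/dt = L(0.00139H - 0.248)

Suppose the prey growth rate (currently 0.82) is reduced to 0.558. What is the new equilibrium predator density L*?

At the interior fixed point, setting dH/dt = 0 with H > 0 fixes L* = (prey growth rate)/(HL coefficient) — independent of the other coefficients.
With the change, L* = 0.558/0.0492 = 11.3; it falls from 16.7.

L* ≈ 11.3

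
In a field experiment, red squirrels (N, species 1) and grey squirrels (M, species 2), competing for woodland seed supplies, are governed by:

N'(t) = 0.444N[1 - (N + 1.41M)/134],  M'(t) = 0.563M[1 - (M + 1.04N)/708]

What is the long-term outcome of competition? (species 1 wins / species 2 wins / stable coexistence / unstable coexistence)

species 2 excludes species 1

Compare the nullcline intercepts: K1/α12 = 134/1.41 = 95 < K2 = 708; K2/α21 = 708/1.04 = 681 > K1 = 134.
Since the inequalities point opposite ways, species 2 can invade but species 1 cannot.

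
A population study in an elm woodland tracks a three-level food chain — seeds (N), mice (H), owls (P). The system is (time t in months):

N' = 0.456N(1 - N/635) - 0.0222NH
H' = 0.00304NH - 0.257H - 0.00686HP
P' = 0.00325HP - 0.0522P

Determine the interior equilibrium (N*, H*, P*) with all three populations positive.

N* ≈ 138, H* ≈ 16.1, P* ≈ 23.9

From dP/dt = 0: 0.00325H* = 0.0522, so H* = 16.1.
From dN/dt = 0: 0.456(1 - N*/635) = 0.0222·16.1, giving N* = 635·(1 - 0.782) = 138.
From dH/dt = 0: 0.00304·138 - 0.257 = 0.00686P*, so P* = 0.164/0.00686 = 23.9.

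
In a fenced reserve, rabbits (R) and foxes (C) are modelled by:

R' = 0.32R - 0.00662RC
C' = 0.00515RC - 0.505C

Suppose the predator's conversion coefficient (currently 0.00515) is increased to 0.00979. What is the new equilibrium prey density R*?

R* ≈ 51.6

At the interior fixed point, setting dC/dt = 0 with C > 0 fixes R* = (predator death rate)/(RC coefficient) — independent of the other coefficients.
With the change, R* = 0.505/0.00979 = 51.6; it falls from 98.1.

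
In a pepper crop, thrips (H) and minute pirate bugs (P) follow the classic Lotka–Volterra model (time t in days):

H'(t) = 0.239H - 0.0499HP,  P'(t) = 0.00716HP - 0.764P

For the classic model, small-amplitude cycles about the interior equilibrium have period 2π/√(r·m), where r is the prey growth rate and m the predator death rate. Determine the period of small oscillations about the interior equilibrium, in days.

Here r = 0.239 and m = 0.764, so r·m = 0.183.
ω = √0.183 = 0.427 per day, hence T = 2π/ω ≈ 14.7 days.

T ≈ 14.7 days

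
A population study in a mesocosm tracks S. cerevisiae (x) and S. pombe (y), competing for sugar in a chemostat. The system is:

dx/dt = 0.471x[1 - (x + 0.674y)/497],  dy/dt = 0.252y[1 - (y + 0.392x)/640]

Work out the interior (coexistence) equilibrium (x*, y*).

x* ≈ 89.2, y* ≈ 605

Setting both brackets to zero gives the nullclines x + 0.674y = 497 and 0.392x + y = 640.
Substituting y = 640 - 0.392x into the first: x(1 - 0.674·0.392) = 497 - 0.674·640.
So x* = 65.6/0.736 = 89.2, and then y* = 640 - 0.392·89.2 = 605.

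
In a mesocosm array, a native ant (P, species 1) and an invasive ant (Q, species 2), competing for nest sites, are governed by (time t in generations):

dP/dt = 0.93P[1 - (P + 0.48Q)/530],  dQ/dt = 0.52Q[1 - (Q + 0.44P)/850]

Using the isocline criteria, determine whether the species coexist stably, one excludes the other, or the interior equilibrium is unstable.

stable coexistence

Compare the nullcline intercepts: K1/α12 = 530/0.48 = 1100 > K2 = 850; K2/α21 = 850/0.44 = 1930 > K1 = 530.
Since both inequalities hold, each species can invade when rare, so the interior equilibrium is stable.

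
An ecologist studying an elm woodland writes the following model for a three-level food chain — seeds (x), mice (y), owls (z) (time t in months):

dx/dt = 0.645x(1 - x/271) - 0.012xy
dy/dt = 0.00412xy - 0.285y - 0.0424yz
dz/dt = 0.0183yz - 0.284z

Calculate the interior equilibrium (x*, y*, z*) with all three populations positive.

From dz/dt = 0: 0.0183y* = 0.284, so y* = 15.5.
From dx/dt = 0: 0.645(1 - x*/271) = 0.012·15.5, giving x* = 271·(1 - 0.289) = 193.
From dy/dt = 0: 0.00412·193 - 0.285 = 0.0424z*, so z* = 0.509/0.0424 = 12.

x* ≈ 193, y* ≈ 15.5, z* ≈ 12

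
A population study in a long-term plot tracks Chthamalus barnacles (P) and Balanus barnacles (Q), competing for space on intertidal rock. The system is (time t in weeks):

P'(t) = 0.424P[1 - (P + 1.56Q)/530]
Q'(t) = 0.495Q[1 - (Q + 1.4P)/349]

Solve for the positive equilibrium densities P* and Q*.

Setting both brackets to zero gives the nullclines P + 1.56Q = 530 and 1.4P + Q = 349.
Substituting Q = 349 - 1.4P into the first: P(1 - 1.56·1.4) = 530 - 1.56·349.
So P* = -14.4/-1.18 = 12.2, and then Q* = 349 - 1.4·12.2 = 332.

P* ≈ 12.2, Q* ≈ 332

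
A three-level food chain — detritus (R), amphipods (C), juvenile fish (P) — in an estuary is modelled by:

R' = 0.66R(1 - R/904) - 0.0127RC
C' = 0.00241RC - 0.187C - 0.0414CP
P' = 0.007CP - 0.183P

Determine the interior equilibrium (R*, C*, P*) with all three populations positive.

From dP/dt = 0: 0.007C* = 0.183, so C* = 26.1.
From dR/dt = 0: 0.66(1 - R*/904) = 0.0127·26.1, giving R* = 904·(1 - 0.503) = 449.
From dC/dt = 0: 0.00241·449 - 0.187 = 0.0414P*, so P* = 0.896/0.0414 = 21.6.

R* ≈ 449, C* ≈ 26.1, P* ≈ 21.6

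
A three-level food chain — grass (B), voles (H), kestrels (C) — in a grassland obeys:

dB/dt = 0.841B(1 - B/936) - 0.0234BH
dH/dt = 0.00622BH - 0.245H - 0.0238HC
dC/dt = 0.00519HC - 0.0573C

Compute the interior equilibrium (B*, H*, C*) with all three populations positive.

B* ≈ 648, H* ≈ 11, C* ≈ 159

From dC/dt = 0: 0.00519H* = 0.0573, so H* = 11.
From dB/dt = 0: 0.841(1 - B*/936) = 0.0234·11, giving B* = 936·(1 - 0.307) = 648.
From dH/dt = 0: 0.00622·648 - 0.245 = 0.0238C*, so C* = 3.79/0.0238 = 159.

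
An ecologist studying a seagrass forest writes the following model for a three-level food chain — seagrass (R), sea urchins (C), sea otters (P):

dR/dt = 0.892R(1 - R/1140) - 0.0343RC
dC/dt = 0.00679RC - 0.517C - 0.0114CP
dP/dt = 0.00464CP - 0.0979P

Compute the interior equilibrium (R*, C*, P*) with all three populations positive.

From dP/dt = 0: 0.00464C* = 0.0979, so C* = 21.1.
From dR/dt = 0: 0.892(1 - R*/1140) = 0.0343·21.1, giving R* = 1140·(1 - 0.811) = 215.
From dC/dt = 0: 0.00679·215 - 0.517 = 0.0114P*, so P* = 0.943/0.0114 = 82.8.

R* ≈ 215, C* ≈ 21.1, P* ≈ 82.8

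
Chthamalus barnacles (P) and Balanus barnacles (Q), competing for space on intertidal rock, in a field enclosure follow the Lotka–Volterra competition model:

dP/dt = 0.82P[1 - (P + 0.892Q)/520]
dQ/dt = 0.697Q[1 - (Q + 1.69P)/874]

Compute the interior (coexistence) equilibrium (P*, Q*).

P* ≈ 512, Q* ≈ 9.46

Setting both brackets to zero gives the nullclines P + 0.892Q = 520 and 1.69P + Q = 874.
Substituting Q = 874 - 1.69P into the first: P(1 - 0.892·1.69) = 520 - 0.892·874.
So P* = -260/-0.507 = 512, and then Q* = 874 - 1.69·512 = 9.46.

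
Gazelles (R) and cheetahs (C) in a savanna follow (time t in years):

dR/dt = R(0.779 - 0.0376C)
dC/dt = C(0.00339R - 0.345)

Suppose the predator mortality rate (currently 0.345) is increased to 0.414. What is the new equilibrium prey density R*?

At the interior fixed point, setting dC/dt = 0 with C > 0 fixes R* = (predator death rate)/(RC coefficient) — independent of the other coefficients.
With the change, R* = 0.414/0.00339 = 122; it rises from 102.

R* ≈ 122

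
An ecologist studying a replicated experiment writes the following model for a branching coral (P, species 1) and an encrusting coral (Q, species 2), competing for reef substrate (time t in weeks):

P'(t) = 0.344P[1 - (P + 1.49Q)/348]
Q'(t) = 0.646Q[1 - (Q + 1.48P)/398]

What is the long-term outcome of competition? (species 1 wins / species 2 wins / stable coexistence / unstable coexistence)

unstable coexistence (outcome depends on initial conditions)

Compare the nullcline intercepts: K1/α12 = 348/1.49 = 234 < K2 = 398; K2/α21 = 398/1.48 = 269 < K1 = 348.
Since both are reversed, neither can invade when rare; the interior point is a saddle.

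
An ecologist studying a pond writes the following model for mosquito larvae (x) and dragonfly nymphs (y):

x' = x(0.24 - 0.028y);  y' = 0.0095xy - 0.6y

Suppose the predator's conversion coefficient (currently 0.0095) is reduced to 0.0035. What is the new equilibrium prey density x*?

x* ≈ 171

At the interior fixed point, setting dy/dt = 0 with y > 0 fixes x* = (predator death rate)/(xy coefficient) — independent of the other coefficients.
With the change, x* = 0.6/0.0035 = 171; it rises from 63.2.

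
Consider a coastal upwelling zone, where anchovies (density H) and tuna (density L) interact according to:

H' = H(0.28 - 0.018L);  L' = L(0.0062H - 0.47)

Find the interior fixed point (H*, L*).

H* ≈ 75.8, L* ≈ 15.6

Set dL/dt = 0 with L > 0: 0.0062H - 0.47 = 0, so H* = 0.47/0.0062 = 75.8.
Set dH/dt = 0 with H > 0: 0.28 - 0.018L = 0, so L* = 0.28/0.018 = 15.6.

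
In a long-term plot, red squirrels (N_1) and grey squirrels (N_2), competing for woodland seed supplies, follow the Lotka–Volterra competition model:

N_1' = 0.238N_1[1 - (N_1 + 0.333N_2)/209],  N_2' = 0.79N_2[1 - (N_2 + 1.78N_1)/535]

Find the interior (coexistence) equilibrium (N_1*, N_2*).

N_1* ≈ 75.7, N_2* ≈ 400

Setting both brackets to zero gives the nullclines N_1 + 0.333N_2 = 209 and 1.78N_1 + N_2 = 535.
Substituting N_2 = 535 - 1.78N_1 into the first: N_1(1 - 0.333·1.78) = 209 - 0.333·535.
So N_1* = 30.8/0.407 = 75.7, and then N_2* = 535 - 1.78·75.7 = 400.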